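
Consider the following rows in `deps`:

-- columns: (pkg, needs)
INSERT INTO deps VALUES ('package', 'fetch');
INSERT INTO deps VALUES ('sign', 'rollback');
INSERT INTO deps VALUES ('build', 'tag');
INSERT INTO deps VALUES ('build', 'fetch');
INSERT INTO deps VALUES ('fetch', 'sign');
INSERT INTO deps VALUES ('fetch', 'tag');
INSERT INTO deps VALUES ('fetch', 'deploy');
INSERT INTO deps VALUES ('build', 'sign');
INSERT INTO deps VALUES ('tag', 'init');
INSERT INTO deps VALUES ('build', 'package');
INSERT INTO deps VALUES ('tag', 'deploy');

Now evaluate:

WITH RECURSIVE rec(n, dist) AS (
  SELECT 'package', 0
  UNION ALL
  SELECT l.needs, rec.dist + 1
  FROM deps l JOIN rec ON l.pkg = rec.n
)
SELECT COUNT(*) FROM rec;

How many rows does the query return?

8

Base: (package, dist=0).
Iteration 1: edges from {package} -> (fetch, dist=1).
Iteration 2: edges from {fetch} -> (deploy, dist=2), (sign, dist=2), (tag, dist=2).
Iteration 3: edges from {deploy,sign,tag} -> (deploy, dist=3), (init, dist=3), (rollback, dist=3).
Iteration 4: no outgoing edges from {deploy,init,rollback}; recursion stops.
Total rows emitted: 8.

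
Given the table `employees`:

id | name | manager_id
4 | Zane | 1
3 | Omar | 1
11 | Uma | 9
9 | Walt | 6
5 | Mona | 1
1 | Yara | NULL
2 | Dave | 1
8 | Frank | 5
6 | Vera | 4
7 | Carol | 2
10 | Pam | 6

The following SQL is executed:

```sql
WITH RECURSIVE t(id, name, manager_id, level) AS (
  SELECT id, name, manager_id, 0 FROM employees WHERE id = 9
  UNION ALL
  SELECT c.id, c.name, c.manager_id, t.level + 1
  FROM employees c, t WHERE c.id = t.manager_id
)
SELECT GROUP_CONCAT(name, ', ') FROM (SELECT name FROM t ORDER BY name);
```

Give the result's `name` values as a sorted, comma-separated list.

Base: id=9 (Walt), manager_id=6, level 0.
Iteration 1: join on id=6 -> Vera (id 6, manager_id=4, level 1).
Iteration 2: join on id=4 -> Zane (id 4, manager_id=1, level 2).
Iteration 3: join on id=1 -> Yara (id 1, manager_id=NULL, level 3).
Iteration 4: manager_id is NULL; no match; recursion stops.

Vera, Walt, Yara, Zane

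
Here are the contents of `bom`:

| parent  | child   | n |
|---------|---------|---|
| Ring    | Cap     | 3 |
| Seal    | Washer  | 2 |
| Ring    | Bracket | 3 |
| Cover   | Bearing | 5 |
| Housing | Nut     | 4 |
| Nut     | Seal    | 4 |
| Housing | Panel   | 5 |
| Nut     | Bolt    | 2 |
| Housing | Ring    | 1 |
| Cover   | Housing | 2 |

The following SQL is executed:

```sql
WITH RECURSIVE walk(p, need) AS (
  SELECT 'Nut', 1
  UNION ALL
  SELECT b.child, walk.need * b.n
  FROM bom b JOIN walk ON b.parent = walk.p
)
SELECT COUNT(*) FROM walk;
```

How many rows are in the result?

4

Base: (Nut, need=1).
Iteration 1: components of {Nut} -> Bolt = 1*2 = 2, Seal = 1*4 = 4.
Iteration 2: components of {Bolt,Seal} -> Washer = 4*2 = 8.
Iteration 3: no further components; recursion stops.
Total rows emitted: 4.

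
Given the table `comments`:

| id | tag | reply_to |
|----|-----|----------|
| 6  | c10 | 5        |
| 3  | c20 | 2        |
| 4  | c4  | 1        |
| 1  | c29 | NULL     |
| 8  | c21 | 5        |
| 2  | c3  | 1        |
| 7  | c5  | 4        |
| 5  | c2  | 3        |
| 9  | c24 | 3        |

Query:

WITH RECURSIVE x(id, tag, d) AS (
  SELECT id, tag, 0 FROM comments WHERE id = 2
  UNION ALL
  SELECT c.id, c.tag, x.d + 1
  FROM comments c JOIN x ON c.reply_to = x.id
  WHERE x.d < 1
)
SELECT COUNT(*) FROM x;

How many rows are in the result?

Base: id=2 (c3) at d 0.
Iteration 1: rows with reply_to in {2} -> c20 (id 3, d 1).
Iteration 2: d < 1 fails for all current rows; recursion stops.
Total rows emitted: 2.

2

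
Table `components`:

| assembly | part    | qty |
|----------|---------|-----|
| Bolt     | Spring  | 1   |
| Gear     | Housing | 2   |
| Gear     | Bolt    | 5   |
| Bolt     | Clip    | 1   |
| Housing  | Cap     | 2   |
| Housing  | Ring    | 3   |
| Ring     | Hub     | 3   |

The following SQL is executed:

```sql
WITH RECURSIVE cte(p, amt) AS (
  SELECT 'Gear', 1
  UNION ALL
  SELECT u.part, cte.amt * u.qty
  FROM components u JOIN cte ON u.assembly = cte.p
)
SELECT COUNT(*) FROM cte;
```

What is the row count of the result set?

8

Base: (Gear, amt=1).
Iteration 1: components of {Gear} -> Bolt = 1*5 = 5, Housing = 1*2 = 2.
Iteration 2: components of {Bolt,Housing} -> Cap = 2*2 = 4, Clip = 5*1 = 5, Ring = 2*3 = 6, Spring = 5*1 = 5.
Iteration 3: components of {Cap,Clip,Ring,Spring} -> Hub = 6*3 = 18.
Iteration 4: no further components; recursion stops.
Total rows emitted: 8.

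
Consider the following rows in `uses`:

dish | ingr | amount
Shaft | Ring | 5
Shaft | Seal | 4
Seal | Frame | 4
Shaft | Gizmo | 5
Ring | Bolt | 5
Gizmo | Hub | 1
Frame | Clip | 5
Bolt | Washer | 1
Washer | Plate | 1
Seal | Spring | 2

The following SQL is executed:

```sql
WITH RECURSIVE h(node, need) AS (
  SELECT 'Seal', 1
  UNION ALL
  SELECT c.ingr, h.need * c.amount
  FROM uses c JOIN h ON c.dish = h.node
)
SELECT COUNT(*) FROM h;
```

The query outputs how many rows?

Base: (Seal, need=1).
Iteration 1: components of {Seal} -> Frame = 1*4 = 4, Spring = 1*2 = 2.
Iteration 2: components of {Frame,Spring} -> Clip = 4*5 = 20.
Iteration 3: no further components; recursion stops.
Total rows emitted: 4.

4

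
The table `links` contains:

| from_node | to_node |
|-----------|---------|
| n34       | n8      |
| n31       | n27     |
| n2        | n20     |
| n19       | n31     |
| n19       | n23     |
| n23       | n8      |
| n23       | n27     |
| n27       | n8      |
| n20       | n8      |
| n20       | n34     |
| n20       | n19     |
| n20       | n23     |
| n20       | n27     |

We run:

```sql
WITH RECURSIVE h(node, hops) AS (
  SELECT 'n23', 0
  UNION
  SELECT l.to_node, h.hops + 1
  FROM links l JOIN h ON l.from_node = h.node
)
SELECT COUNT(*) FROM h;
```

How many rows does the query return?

Base: (n23, hops=0).
Iteration 1: edges from {n23} -> (n27, hops=1), (n8, hops=1).
Iteration 2: edges from {n27,n8} -> (n8, hops=2).
Iteration 3: no outgoing edges from {n8}; recursion stops.
Total rows emitted: 4.

4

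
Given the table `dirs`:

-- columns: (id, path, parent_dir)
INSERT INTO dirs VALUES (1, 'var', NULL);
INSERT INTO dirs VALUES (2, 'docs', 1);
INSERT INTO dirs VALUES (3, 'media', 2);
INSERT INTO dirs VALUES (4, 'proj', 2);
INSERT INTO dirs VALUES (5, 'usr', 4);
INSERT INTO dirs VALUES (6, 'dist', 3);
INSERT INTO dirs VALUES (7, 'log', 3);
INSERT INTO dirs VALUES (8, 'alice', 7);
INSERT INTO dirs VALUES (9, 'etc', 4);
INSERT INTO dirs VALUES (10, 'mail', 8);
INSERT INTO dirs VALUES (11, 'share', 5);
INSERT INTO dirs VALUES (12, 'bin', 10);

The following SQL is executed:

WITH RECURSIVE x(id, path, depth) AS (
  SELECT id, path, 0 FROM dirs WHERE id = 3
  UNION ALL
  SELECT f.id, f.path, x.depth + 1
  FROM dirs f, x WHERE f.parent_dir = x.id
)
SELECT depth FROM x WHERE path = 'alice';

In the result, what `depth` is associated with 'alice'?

Base: id=3 (media) at depth 0.
Iteration 1: rows with parent_dir in {3} -> dist (id 6, depth 1), log (id 7, depth 1).
Iteration 2: rows with parent_dir in {6,7} -> alice (id 8, depth 2).
Iteration 3: rows with parent_dir in {8} -> mail (id 10, depth 3).
Iteration 4: rows with parent_dir in {10} -> bin (id 12, depth 4).
Iteration 5: no rows with parent_dir in {12}; recursion stops.

2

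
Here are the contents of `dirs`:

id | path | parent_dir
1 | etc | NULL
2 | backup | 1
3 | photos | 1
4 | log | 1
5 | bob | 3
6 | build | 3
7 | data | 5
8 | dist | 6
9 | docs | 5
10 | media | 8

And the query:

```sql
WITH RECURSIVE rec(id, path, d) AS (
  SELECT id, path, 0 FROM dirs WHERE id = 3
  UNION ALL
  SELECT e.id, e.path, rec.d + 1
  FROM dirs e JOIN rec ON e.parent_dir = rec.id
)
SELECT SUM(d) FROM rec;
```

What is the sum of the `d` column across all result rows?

11

Base: id=3 (photos) at d 0.
Iteration 1: rows with parent_dir in {3} -> bob (id 5, d 1), build (id 6, d 1).
Iteration 2: rows with parent_dir in {5,6} -> data (id 7, d 2), dist (id 8, d 2), docs (id 9, d 2).
Iteration 3: rows with parent_dir in {7,8,9} -> media (id 10, d 3).
Iteration 4: no rows with parent_dir in {10}; recursion stops.
SUM(d) = 0 + 1 + 1 + 2 + 2 + 2 + 3 = 11.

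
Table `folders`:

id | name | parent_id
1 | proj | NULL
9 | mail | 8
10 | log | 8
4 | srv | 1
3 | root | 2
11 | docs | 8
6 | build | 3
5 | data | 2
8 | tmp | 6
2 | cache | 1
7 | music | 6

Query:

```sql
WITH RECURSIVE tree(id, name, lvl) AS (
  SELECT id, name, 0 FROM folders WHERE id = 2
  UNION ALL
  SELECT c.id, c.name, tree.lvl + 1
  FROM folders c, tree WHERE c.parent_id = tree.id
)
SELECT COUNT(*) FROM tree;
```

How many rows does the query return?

9

Base: id=2 (cache) at lvl 0.
Iteration 1: rows with parent_id in {2} -> root (id 3, lvl 1), data (id 5, lvl 1).
Iteration 2: rows with parent_id in {3,5} -> build (id 6, lvl 2).
Iteration 3: rows with parent_id in {6} -> music (id 7, lvl 3), tmp (id 8, lvl 3).
Iteration 4: rows with parent_id in {7,8} -> mail (id 9, lvl 4), log (id 10, lvl 4), docs (id 11, lvl 4).
Iteration 5: no rows with parent_id in {9,10,11}; recursion stops.
Total rows emitted: 9.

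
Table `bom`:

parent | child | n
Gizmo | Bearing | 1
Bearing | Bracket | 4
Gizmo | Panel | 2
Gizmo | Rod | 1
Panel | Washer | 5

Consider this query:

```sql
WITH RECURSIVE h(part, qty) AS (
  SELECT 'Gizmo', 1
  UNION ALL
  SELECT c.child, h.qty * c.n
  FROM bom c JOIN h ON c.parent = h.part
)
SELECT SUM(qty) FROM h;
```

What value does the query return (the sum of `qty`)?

Base: (Gizmo, qty=1).
Iteration 1: components of {Gizmo} -> Bearing = 1*1 = 1, Panel = 1*2 = 2, Rod = 1*1 = 1.
Iteration 2: components of {Bearing,Panel,Rod} -> Bracket = 1*4 = 4, Washer = 2*5 = 10.
Iteration 3: no further components; recursion stops.
SUM(qty) = 1 + 1 + 2 + 1 + 4 + 10 = 19.

19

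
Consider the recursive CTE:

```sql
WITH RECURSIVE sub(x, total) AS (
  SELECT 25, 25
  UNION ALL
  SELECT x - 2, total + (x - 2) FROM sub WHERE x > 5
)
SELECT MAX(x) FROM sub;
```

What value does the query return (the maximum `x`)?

Base: x=25, total=25.
Iteration 1: 25 > 5 holds -> x = 25 - 2 = 23, total = 25 + 23 = 48.
Iteration 2: 23 > 5 holds -> x = 23 - 2 = 21, total = 48 + 21 = 69.
Iteration 3: 21 > 5 holds -> x = 21 - 2 = 19, total = 69 + 19 = 88.
Iteration 4: 19 > 5 holds -> x = 19 - 2 = 17, total = 88 + 17 = 105.
Iteration 5: 17 > 5 holds -> x = 17 - 2 = 15, total = 105 + 15 = 120.
Iteration 6: 15 > 5 holds -> x = 15 - 2 = 13, total = 120 + 13 = 133.
Iteration 7: 13 > 5 holds -> x = 13 - 2 = 11, total = 133 + 11 = 144.
Iteration 8: 11 > 5 holds -> x = 11 - 2 = 9, total = 144 + 9 = 153.
Iteration 9: 9 > 5 holds -> x = 9 - 2 = 7, total = 153 + 7 = 160.
Iteration 10: 7 > 5 holds -> x = 7 - 2 = 5, total = 160 + 5 = 165.
Iteration 11: 5 > 5 fails; recursion stops.
x values: 25, 23, 21, 19, 17, 15, 13, 11, 9, 7, 5; the maximum is 25.

25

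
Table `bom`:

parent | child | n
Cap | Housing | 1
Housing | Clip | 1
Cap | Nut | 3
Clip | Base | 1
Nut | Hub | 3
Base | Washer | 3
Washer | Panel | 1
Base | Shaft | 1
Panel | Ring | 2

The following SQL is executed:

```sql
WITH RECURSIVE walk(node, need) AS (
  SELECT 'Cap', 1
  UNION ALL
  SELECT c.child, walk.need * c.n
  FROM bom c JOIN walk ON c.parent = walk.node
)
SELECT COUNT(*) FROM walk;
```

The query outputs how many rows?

10

Base: (Cap, need=1).
Iteration 1: components of {Cap} -> Housing = 1*1 = 1, Nut = 1*3 = 3.
Iteration 2: components of {Housing,Nut} -> Clip = 1*1 = 1, Hub = 3*3 = 9.
Iteration 3: components of {Clip,Hub} -> Base = 1*1 = 1.
Iteration 4: components of {Base} -> Shaft = 1*1 = 1, Washer = 1*3 = 3.
Iteration 5: components of {Shaft,Washer} -> Panel = 3*1 = 3.
Iteration 6: components of {Panel} -> Ring = 3*2 = 6.
Iteration 7: no further components; recursion stops.
Total rows emitted: 10.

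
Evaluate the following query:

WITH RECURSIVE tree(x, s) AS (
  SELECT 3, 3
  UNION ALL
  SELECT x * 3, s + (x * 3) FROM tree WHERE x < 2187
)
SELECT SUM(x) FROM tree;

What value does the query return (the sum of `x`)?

3279

Base: x=3, s=3.
Iteration 1: 3 < 2187 holds -> x = 3 * 3 = 9, s = 3 + 9 = 12.
Iteration 2: 9 < 2187 holds -> x = 9 * 3 = 27, s = 12 + 27 = 39.
Iteration 3: 27 < 2187 holds -> x = 27 * 3 = 81, s = 39 + 81 = 120.
Iteration 4: 81 < 2187 holds -> x = 81 * 3 = 243, s = 120 + 243 = 363.
Iteration 5: 243 < 2187 holds -> x = 243 * 3 = 729, s = 363 + 729 = 1092.
Iteration 6: 729 < 2187 holds -> x = 729 * 3 = 2187, s = 1092 + 2187 = 3279.
Iteration 7: 2187 < 2187 fails; recursion stops.
SUM(x) = 3 + 9 + 27 + 81 + 243 + 729 + 2187 = 3279.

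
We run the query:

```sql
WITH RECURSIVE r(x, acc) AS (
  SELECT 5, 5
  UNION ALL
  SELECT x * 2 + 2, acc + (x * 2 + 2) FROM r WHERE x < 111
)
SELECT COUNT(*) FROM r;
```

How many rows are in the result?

Base: x=5, acc=5.
Iteration 1: 5 < 111 holds -> x = 5 * 2 + 2 = 12, acc = 5 + 12 = 17.
Iteration 2: 12 < 111 holds -> x = 12 * 2 + 2 = 26, acc = 17 + 26 = 43.
Iteration 3: 26 < 111 holds -> x = 26 * 2 + 2 = 54, acc = 43 + 54 = 97.
Iteration 4: 54 < 111 holds -> x = 54 * 2 + 2 = 110, acc = 97 + 110 = 207.
Iteration 5: 110 < 111 holds -> x = 110 * 2 + 2 = 222, acc = 207 + 222 = 429.
Iteration 6: 222 < 111 fails; recursion stops.
Total rows emitted: 6.

6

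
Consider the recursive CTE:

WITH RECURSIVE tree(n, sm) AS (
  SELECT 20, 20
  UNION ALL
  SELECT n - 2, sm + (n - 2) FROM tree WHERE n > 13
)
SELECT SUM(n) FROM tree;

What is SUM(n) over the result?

Base: n=20, sm=20.
Iteration 1: 20 > 13 holds -> n = 20 - 2 = 18, sm = 20 + 18 = 38.
Iteration 2: 18 > 13 holds -> n = 18 - 2 = 16, sm = 38 + 16 = 54.
Iteration 3: 16 > 13 holds -> n = 16 - 2 = 14, sm = 54 + 14 = 68.
Iteration 4: 14 > 13 holds -> n = 14 - 2 = 12, sm = 68 + 12 = 80.
Iteration 5: 12 > 13 fails; recursion stops.
SUM(n) = 20 + 18 + 16 + 14 + 12 = 80.

80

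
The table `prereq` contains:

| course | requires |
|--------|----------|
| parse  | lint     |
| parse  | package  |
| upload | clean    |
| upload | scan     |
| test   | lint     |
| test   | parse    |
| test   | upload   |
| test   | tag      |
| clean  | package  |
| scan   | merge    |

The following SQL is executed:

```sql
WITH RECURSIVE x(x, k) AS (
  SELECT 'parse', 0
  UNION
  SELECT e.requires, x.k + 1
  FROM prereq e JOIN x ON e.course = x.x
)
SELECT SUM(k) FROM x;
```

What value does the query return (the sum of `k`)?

2

Base: (parse, k=0).
Iteration 1: edges from {parse} -> (lint, k=1), (package, k=1).
Iteration 2: no outgoing edges from {lint,package}; recursion stops.
SUM(k) = 0 + 1 + 1 = 2.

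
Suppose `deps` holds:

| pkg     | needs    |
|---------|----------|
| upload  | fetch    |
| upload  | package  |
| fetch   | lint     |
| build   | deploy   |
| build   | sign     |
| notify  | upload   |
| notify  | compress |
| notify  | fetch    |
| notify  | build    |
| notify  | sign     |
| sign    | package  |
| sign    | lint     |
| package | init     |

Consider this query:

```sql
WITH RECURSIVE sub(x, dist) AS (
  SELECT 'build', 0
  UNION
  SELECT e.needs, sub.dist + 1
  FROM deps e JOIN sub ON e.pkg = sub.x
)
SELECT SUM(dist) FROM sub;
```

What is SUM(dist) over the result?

9

Base: (build, dist=0).
Iteration 1: edges from {build} -> (deploy, dist=1), (sign, dist=1).
Iteration 2: edges from {deploy,sign} -> (lint, dist=2), (package, dist=2).
Iteration 3: edges from {lint,package} -> (init, dist=3).
Iteration 4: no outgoing edges from {init}; recursion stops.
SUM(dist) = 0 + 1 + 1 + 2 + 2 + 3 = 9.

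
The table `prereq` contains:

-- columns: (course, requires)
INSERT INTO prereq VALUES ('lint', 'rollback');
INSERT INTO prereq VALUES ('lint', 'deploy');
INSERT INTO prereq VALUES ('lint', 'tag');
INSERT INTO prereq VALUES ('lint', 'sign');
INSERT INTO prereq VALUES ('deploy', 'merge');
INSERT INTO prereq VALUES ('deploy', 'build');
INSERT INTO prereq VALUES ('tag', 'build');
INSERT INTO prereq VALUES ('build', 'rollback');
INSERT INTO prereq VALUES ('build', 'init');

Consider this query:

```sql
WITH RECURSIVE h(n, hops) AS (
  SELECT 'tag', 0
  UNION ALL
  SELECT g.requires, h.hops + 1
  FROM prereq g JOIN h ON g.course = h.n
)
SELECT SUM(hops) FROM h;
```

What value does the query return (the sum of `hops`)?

Base: (tag, hops=0).
Iteration 1: edges from {tag} -> (build, hops=1).
Iteration 2: edges from {build} -> (init, hops=2), (rollback, hops=2).
Iteration 3: no outgoing edges from {init,rollback}; recursion stops.
SUM(hops) = 0 + 1 + 2 + 2 = 5.

5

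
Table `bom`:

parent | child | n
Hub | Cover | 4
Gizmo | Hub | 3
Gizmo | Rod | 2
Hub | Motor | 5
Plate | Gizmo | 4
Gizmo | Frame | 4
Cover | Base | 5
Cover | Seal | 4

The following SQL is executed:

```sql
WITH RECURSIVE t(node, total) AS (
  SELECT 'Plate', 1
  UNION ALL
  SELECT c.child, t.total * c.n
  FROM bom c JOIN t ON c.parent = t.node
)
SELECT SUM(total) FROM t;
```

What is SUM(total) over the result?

Base: (Plate, total=1).
Iteration 1: components of {Plate} -> Gizmo = 1*4 = 4.
Iteration 2: components of {Gizmo} -> Frame = 4*4 = 16, Hub = 4*3 = 12, Rod = 4*2 = 8.
Iteration 3: components of {Frame,Hub,Rod} -> Cover = 12*4 = 48, Motor = 12*5 = 60.
Iteration 4: components of {Cover,Motor} -> Base = 48*5 = 240, Seal = 48*4 = 192.
Iteration 5: no further components; recursion stops.
SUM(total) = 1 + 4 + 12 + 8 + 16 + 48 + 60 + 192 + 240 = 581.

581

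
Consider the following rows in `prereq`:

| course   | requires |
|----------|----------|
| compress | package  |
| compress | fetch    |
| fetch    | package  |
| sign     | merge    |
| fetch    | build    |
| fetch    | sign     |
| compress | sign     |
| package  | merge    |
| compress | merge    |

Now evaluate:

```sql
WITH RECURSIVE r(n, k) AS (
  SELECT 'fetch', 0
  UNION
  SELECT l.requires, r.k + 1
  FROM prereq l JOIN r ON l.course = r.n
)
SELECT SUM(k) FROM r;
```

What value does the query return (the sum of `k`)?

Base: (fetch, k=0).
Iteration 1: edges from {fetch} -> (build, k=1), (package, k=1), (sign, k=1).
Iteration 2: edges from {build,package,sign} -> (merge, k=2). [UNION drops 1 duplicate row(s)]
Iteration 3: no outgoing edges from {merge}; recursion stops.
SUM(k) = 0 + 1 + 1 + 1 + 2 = 5.

5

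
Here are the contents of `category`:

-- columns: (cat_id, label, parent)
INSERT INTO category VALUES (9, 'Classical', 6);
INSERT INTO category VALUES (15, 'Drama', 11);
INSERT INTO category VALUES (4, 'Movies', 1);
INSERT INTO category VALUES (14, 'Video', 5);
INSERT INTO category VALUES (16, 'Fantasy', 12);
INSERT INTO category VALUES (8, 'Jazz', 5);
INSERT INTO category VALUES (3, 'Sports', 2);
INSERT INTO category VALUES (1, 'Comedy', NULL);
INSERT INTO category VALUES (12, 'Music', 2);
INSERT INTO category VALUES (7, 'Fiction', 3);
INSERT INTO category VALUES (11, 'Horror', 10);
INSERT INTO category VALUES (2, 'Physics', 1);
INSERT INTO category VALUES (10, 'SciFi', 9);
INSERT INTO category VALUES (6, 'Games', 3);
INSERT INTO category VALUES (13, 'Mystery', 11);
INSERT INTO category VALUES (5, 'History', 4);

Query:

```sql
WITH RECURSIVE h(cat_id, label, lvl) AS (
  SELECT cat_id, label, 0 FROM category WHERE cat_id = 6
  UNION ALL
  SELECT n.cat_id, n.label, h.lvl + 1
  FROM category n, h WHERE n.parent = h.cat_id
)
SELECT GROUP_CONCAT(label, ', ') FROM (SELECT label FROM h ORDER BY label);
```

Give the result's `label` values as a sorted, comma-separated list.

Classical, Drama, Games, Horror, Mystery, SciFi

Base: cat_id=6 (Games) at lvl 0.
Iteration 1: rows with parent in {6} -> Classical (id 9, lvl 1).
Iteration 2: rows with parent in {9} -> SciFi (id 10, lvl 2).
Iteration 3: rows with parent in {10} -> Horror (id 11, lvl 3).
Iteration 4: rows with parent in {11} -> Mystery (id 13, lvl 4), Drama (id 15, lvl 4).
Iteration 5: no rows with parent in {13,15}; recursion stops.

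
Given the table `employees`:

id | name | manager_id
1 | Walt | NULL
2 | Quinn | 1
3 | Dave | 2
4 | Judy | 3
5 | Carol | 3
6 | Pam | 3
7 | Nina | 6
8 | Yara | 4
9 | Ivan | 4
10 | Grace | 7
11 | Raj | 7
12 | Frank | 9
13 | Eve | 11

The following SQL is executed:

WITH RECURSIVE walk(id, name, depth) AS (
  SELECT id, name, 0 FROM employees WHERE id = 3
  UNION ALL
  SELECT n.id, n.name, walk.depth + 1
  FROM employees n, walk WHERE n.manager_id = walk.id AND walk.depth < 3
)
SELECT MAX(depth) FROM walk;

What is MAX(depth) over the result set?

3

Base: id=3 (Dave) at depth 0.
Iteration 1: rows with manager_id in {3} -> Judy (id 4, depth 1), Carol (id 5, depth 1), Pam (id 6, depth 1).
Iteration 2: rows with manager_id in {4,5,6} -> Nina (id 7, depth 2), Yara (id 8, depth 2), Ivan (id 9, depth 2).
Iteration 3: rows with manager_id in {7,8,9} -> Grace (id 10, depth 3), Raj (id 11, depth 3), Frank (id 12, depth 3).
Iteration 4: depth < 3 fails for all current rows; recursion stops.
depth values: 0, 1, 1, 1, 2, 2, 2, 3, 3, 3; the maximum is 3.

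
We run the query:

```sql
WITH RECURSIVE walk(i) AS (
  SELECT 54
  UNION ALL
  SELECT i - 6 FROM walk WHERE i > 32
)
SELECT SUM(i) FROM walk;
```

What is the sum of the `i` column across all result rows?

210

Base: i=54.
Iteration 1: 54 > 32 holds -> i = 54 - 6 = 48.
Iteration 2: 48 > 32 holds -> i = 48 - 6 = 42.
Iteration 3: 42 > 32 holds -> i = 42 - 6 = 36.
Iteration 4: 36 > 32 holds -> i = 36 - 6 = 30.
Iteration 5: 30 > 32 fails; recursion stops.
SUM(i) = 54 + 48 + 42 + 36 + 30 = 210.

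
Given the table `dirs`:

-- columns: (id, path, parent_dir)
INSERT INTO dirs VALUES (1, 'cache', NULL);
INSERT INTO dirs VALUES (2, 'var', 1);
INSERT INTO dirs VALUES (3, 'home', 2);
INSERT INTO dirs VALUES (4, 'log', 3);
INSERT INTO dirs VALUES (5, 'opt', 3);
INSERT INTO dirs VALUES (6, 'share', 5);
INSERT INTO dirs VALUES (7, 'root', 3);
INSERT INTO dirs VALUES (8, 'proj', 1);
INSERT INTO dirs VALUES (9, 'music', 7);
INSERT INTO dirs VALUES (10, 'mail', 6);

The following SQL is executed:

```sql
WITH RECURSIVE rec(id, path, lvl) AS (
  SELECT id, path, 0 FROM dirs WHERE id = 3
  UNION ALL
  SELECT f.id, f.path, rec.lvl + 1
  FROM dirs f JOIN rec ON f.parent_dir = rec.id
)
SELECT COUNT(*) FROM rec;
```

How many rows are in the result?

Base: id=3 (home) at lvl 0.
Iteration 1: rows with parent_dir in {3} -> log (id 4, lvl 1), opt (id 5, lvl 1), root (id 7, lvl 1).
Iteration 2: rows with parent_dir in {4,5,7} -> share (id 6, lvl 2), music (id 9, lvl 2).
Iteration 3: rows with parent_dir in {6,9} -> mail (id 10, lvl 3).
Iteration 4: no rows with parent_dir in {10}; recursion stops.
Total rows emitted: 7.

7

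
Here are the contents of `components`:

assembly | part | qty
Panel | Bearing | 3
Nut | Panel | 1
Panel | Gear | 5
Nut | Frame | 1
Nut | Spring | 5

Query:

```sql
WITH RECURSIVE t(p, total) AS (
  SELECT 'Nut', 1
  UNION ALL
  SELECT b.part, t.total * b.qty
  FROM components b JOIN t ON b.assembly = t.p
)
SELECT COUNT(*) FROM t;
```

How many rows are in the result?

6

Base: (Nut, total=1).
Iteration 1: components of {Nut} -> Frame = 1*1 = 1, Panel = 1*1 = 1, Spring = 1*5 = 5.
Iteration 2: components of {Frame,Panel,Spring} -> Bearing = 1*3 = 3, Gear = 1*5 = 5.
Iteration 3: no further components; recursion stops.
Total rows emitted: 6.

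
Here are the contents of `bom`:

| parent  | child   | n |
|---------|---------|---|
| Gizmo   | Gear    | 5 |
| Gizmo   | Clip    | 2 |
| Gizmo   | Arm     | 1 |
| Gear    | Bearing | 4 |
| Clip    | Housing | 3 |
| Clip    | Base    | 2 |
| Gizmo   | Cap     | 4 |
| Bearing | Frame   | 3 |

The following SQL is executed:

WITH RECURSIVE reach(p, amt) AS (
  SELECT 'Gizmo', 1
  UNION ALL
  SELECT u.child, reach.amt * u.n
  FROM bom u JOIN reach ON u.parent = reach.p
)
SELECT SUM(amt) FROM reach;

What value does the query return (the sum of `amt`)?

103

Base: (Gizmo, amt=1).
Iteration 1: components of {Gizmo} -> Arm = 1*1 = 1, Cap = 1*4 = 4, Clip = 1*2 = 2, Gear = 1*5 = 5.
Iteration 2: components of {Arm,Cap,Clip,Gear} -> Base = 2*2 = 4, Bearing = 5*4 = 20, Housing = 2*3 = 6.
Iteration 3: components of {Base,Bearing,Housing} -> Frame = 20*3 = 60.
Iteration 4: no further components; recursion stops.
SUM(amt) = 1 + 5 + 2 + 1 + 4 + 20 + 6 + 4 + 60 = 103.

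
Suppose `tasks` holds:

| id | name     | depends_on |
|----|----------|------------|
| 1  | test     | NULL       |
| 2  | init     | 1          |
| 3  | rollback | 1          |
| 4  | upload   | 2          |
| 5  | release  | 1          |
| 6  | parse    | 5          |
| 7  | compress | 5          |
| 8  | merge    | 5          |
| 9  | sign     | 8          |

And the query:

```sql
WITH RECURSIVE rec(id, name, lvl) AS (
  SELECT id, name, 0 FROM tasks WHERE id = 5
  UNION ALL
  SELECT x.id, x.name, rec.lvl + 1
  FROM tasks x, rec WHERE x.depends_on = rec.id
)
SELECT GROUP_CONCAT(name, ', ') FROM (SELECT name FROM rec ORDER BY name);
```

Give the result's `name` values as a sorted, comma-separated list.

Base: id=5 (release) at lvl 0.
Iteration 1: rows with depends_on in {5} -> parse (id 6, lvl 1), compress (id 7, lvl 1), merge (id 8, lvl 1).
Iteration 2: rows with depends_on in {6,7,8} -> sign (id 9, lvl 2).
Iteration 3: no rows with depends_on in {9}; recursion stops.

compress, merge, parse, release, sign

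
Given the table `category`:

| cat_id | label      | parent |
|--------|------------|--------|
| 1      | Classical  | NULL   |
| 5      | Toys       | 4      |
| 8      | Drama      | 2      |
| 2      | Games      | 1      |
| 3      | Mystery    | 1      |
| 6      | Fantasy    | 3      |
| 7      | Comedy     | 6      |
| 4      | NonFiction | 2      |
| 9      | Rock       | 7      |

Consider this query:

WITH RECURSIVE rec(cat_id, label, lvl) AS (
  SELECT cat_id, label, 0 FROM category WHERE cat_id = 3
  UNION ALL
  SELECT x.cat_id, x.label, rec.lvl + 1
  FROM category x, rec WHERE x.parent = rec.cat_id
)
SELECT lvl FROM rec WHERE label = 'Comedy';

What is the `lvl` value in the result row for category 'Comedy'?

2

Base: cat_id=3 (Mystery) at lvl 0.
Iteration 1: rows with parent in {3} -> Fantasy (id 6, lvl 1).
Iteration 2: rows with parent in {6} -> Comedy (id 7, lvl 2).
Iteration 3: rows with parent in {7} -> Rock (id 9, lvl 3).
Iteration 4: no rows with parent in {9}; recursion stops.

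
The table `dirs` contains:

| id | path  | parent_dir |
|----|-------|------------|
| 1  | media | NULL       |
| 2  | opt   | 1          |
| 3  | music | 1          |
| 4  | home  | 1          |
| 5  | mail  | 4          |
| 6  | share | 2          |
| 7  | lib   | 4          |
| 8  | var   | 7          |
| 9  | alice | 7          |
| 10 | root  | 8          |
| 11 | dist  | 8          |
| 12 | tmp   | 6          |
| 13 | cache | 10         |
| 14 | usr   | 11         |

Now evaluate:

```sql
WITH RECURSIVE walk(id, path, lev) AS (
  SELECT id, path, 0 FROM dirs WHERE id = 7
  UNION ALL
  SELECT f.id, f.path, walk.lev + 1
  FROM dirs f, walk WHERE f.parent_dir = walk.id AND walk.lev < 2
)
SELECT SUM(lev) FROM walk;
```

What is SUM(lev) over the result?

6

Base: id=7 (lib) at lev 0.
Iteration 1: rows with parent_dir in {7} -> var (id 8, lev 1), alice (id 9, lev 1).
Iteration 2: rows with parent_dir in {8,9} -> root (id 10, lev 2), dist (id 11, lev 2).
Iteration 3: lev < 2 fails for all current rows; recursion stops.
SUM(lev) = 0 + 1 + 1 + 2 + 2 = 6.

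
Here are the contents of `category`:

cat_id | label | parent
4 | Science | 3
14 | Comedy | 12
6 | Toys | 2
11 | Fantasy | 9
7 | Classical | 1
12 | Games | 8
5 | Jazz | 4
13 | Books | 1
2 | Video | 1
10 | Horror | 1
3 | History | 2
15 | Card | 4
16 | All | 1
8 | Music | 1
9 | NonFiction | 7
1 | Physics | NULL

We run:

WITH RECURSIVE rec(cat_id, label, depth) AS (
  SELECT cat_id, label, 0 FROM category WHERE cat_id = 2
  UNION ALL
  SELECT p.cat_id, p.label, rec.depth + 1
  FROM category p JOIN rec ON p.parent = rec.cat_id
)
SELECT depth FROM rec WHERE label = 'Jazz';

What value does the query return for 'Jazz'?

3

Base: cat_id=2 (Video) at depth 0.
Iteration 1: rows with parent in {2} -> History (id 3, depth 1), Toys (id 6, depth 1).
Iteration 2: rows with parent in {3,6} -> Science (id 4, depth 2).
Iteration 3: rows with parent in {4} -> Jazz (id 5, depth 3), Card (id 15, depth 3).
Iteration 4: no rows with parent in {5,15}; recursion stops.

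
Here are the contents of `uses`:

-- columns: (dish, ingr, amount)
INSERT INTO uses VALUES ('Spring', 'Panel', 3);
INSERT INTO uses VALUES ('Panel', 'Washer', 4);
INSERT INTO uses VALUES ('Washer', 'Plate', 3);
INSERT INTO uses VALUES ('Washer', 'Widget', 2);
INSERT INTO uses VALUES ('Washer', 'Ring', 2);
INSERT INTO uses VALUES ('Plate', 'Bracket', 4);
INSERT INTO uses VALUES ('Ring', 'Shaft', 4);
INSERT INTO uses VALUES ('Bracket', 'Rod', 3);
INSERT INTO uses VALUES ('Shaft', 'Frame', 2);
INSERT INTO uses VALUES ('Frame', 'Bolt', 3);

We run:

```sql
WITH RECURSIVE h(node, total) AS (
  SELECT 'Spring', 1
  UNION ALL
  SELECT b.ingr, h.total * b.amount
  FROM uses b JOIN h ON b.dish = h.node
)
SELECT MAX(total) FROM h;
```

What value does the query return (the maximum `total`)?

Base: (Spring, total=1).
Iteration 1: components of {Spring} -> Panel = 1*3 = 3.
Iteration 2: components of {Panel} -> Washer = 3*4 = 12.
Iteration 3: components of {Washer} -> Plate = 12*3 = 36, Ring = 12*2 = 24, Widget = 12*2 = 24.
Iteration 4: components of {Plate,Ring,Widget} -> Bracket = 36*4 = 144, Shaft = 24*4 = 96.
Iteration 5: components of {Bracket,Shaft} -> Frame = 96*2 = 192, Rod = 144*3 = 432.
Iteration 6: components of {Frame,Rod} -> Bolt = 192*3 = 576.
Iteration 7: no further components; recursion stops.
total values: 1, 3, 12, 36, 24, 24, 144, 96, 432, 192, 576; the maximum is 576.

576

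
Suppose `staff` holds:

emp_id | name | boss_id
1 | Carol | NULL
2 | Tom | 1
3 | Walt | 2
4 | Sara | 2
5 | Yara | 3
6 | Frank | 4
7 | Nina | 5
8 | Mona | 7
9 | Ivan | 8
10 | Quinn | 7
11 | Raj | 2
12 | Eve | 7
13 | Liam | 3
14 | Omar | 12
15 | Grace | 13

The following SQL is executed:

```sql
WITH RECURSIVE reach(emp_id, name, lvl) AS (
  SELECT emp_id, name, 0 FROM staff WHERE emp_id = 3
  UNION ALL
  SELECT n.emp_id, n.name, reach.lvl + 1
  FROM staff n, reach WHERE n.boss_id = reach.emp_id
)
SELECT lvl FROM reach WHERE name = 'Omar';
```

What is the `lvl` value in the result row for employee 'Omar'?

4

Base: emp_id=3 (Walt) at lvl 0.
Iteration 1: rows with boss_id in {3} -> Yara (id 5, lvl 1), Liam (id 13, lvl 1).
Iteration 2: rows with boss_id in {5,13} -> Nina (id 7, lvl 2), Grace (id 15, lvl 2).
Iteration 3: rows with boss_id in {7,15} -> Mona (id 8, lvl 3), Quinn (id 10, lvl 3), Eve (id 12, lvl 3).
Iteration 4: rows with boss_id in {8,10,12} -> Ivan (id 9, lvl 4), Omar (id 14, lvl 4).
Iteration 5: no rows with boss_id in {9,14}; recursion stops.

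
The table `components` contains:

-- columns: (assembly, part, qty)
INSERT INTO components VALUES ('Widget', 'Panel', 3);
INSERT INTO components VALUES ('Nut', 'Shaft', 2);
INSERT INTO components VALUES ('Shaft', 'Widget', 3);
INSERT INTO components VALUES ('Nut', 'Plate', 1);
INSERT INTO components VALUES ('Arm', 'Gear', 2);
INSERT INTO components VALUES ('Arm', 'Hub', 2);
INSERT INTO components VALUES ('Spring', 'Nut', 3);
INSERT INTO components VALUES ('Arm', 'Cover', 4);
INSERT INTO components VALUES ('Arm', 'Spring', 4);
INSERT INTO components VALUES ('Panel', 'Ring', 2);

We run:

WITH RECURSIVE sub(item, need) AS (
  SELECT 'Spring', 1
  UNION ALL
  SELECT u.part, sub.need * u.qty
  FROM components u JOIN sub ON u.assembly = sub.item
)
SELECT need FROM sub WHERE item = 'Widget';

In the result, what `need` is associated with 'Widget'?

Base: (Spring, need=1).
Iteration 1: components of {Spring} -> Nut = 1*3 = 3.
Iteration 2: components of {Nut} -> Plate = 3*1 = 3, Shaft = 3*2 = 6.
Iteration 3: components of {Plate,Shaft} -> Widget = 6*3 = 18.
Iteration 4: components of {Widget} -> Panel = 18*3 = 54.
Iteration 5: components of {Panel} -> Ring = 54*2 = 108.
Iteration 6: no further components; recursion stops.

18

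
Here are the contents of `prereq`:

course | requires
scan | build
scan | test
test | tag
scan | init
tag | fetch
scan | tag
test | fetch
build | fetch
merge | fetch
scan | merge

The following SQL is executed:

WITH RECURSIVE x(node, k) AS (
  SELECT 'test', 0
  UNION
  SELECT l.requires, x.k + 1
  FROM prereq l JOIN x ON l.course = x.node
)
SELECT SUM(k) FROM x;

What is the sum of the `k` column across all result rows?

4

Base: (test, k=0).
Iteration 1: edges from {test} -> (fetch, k=1), (tag, k=1).
Iteration 2: edges from {fetch,tag} -> (fetch, k=2).
Iteration 3: no outgoing edges from {fetch}; recursion stops.
SUM(k) = 0 + 1 + 1 + 2 = 4.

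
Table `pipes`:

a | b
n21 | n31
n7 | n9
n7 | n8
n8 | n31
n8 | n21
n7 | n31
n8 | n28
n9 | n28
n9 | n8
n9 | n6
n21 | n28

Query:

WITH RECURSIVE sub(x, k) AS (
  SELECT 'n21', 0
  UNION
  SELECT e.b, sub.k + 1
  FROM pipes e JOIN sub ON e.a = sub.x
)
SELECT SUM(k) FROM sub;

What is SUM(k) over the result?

Base: (n21, k=0).
Iteration 1: edges from {n21} -> (n28, k=1), (n31, k=1).
Iteration 2: no outgoing edges from {n28,n31}; recursion stops.
SUM(k) = 0 + 1 + 1 = 2.

2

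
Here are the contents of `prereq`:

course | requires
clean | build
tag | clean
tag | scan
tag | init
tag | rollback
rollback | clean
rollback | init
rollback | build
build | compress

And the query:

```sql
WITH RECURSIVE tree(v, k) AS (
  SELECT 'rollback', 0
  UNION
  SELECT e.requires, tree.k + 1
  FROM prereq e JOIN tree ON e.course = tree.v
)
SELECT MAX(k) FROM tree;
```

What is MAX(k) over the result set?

3

Base: (rollback, k=0).
Iteration 1: edges from {rollback} -> (build, k=1), (clean, k=1), (init, k=1).
Iteration 2: edges from {build,clean,init} -> (build, k=2), (compress, k=2).
Iteration 3: edges from {build,compress} -> (compress, k=3).
Iteration 4: no outgoing edges from {compress}; recursion stops.
k values: 0, 1, 1, 1, 2, 2, 3; the maximum is 3.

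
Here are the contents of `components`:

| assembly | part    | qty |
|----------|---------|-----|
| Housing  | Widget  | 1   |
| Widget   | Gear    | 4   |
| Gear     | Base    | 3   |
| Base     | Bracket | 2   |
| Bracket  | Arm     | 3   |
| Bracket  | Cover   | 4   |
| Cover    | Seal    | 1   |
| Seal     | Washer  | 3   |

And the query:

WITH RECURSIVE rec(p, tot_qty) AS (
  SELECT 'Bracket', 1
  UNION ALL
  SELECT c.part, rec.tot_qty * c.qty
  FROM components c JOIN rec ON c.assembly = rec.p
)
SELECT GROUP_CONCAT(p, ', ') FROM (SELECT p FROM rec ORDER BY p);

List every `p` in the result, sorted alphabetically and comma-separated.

Arm, Bracket, Cover, Seal, Washer

Base: (Bracket, tot_qty=1).
Iteration 1: components of {Bracket} -> Arm = 1*3 = 3, Cover = 1*4 = 4.
Iteration 2: components of {Arm,Cover} -> Seal = 4*1 = 4.
Iteration 3: components of {Seal} -> Washer = 4*3 = 12.
Iteration 4: no further components; recursion stops.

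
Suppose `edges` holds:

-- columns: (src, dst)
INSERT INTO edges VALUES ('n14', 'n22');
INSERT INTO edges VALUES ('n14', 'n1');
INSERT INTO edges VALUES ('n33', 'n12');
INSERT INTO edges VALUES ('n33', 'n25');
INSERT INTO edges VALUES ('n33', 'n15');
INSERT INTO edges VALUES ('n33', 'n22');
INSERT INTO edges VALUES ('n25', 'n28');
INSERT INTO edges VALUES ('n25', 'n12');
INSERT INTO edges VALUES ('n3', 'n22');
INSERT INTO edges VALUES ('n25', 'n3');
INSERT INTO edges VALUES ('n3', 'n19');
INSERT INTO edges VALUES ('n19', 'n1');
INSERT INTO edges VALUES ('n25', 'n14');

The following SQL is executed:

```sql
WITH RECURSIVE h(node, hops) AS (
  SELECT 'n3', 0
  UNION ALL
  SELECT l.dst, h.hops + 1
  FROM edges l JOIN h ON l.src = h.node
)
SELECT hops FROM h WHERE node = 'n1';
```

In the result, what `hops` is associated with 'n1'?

Base: (n3, hops=0).
Iteration 1: edges from {n3} -> (n19, hops=1), (n22, hops=1).
Iteration 2: edges from {n19,n22} -> (n1, hops=2).
Iteration 3: no outgoing edges from {n1}; recursion stops.

2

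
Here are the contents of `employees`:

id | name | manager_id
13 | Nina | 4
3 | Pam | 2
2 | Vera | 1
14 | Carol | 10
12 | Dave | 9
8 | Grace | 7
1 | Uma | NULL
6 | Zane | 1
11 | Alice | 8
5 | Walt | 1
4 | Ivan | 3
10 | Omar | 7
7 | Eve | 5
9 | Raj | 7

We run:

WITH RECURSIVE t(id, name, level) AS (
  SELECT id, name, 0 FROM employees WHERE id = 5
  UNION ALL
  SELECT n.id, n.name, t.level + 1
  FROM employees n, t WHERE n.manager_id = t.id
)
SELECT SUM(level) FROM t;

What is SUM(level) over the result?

16

Base: id=5 (Walt) at level 0.
Iteration 1: rows with manager_id in {5} -> Eve (id 7, level 1).
Iteration 2: rows with manager_id in {7} -> Grace (id 8, level 2), Raj (id 9, level 2), Omar (id 10, level 2).
Iteration 3: rows with manager_id in {8,9,10} -> Alice (id 11, level 3), Dave (id 12, level 3), Carol (id 14, level 3).
Iteration 4: no rows with manager_id in {11,12,14}; recursion stops.
SUM(level) = 0 + 1 + 2 + 2 + 2 + 3 + 3 + 3 = 16.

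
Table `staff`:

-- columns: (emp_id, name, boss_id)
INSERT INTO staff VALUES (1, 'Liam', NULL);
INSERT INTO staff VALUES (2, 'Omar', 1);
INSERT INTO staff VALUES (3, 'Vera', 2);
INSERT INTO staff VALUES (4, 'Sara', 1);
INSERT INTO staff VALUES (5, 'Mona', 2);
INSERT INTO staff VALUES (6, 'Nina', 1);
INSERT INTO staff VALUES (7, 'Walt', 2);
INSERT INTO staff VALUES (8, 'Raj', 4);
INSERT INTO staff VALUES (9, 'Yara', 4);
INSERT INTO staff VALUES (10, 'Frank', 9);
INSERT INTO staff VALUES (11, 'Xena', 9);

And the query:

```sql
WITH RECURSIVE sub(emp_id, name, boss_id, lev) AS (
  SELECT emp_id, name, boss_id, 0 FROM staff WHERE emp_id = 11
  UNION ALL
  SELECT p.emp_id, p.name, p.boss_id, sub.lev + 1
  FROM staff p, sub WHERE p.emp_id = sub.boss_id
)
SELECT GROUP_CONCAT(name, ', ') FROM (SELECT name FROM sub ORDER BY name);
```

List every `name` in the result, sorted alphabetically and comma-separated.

Base: emp_id=11 (Xena), boss_id=9, lev 0.
Iteration 1: join on emp_id=9 -> Yara (id 9, boss_id=4, lev 1).
Iteration 2: join on emp_id=4 -> Sara (id 4, boss_id=1, lev 2).
Iteration 3: join on emp_id=1 -> Liam (id 1, boss_id=NULL, lev 3).
Iteration 4: boss_id is NULL; no match; recursion stops.

Liam, Sara, Xena, Yara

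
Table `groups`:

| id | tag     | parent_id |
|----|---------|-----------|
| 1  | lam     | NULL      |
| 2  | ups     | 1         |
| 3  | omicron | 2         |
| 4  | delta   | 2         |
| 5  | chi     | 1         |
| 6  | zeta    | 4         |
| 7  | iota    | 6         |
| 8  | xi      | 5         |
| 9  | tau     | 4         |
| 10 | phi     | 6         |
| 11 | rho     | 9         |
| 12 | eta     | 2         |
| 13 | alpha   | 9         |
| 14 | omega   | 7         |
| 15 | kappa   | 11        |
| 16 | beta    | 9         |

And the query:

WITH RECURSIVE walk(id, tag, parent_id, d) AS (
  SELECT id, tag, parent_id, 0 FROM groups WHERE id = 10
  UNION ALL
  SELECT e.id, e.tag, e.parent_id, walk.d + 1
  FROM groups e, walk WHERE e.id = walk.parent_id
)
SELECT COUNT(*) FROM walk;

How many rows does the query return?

Base: id=10 (phi), parent_id=6, d 0.
Iteration 1: join on id=6 -> zeta (id 6, parent_id=4, d 1).
Iteration 2: join on id=4 -> delta (id 4, parent_id=2, d 2).
Iteration 3: join on id=2 -> ups (id 2, parent_id=1, d 3).
Iteration 4: join on id=1 -> lam (id 1, parent_id=NULL, d 4).
Iteration 5: parent_id is NULL; no match; recursion stops.
Total rows emitted: 5.

5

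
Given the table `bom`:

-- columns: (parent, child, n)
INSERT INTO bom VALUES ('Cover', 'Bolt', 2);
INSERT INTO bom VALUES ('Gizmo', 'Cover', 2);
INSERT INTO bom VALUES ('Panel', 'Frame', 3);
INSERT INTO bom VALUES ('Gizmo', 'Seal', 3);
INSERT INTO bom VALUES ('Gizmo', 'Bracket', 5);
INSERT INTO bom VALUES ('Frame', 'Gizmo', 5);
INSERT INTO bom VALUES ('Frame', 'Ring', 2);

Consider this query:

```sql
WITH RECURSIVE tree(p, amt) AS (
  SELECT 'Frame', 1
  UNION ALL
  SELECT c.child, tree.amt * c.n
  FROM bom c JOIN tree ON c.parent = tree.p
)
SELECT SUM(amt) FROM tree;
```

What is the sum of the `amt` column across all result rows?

Base: (Frame, amt=1).
Iteration 1: components of {Frame} -> Gizmo = 1*5 = 5, Ring = 1*2 = 2.
Iteration 2: components of {Gizmo,Ring} -> Bracket = 5*5 = 25, Cover = 5*2 = 10, Seal = 5*3 = 15.
Iteration 3: components of {Bracket,Cover,Seal} -> Bolt = 10*2 = 20.
Iteration 4: no further components; recursion stops.
SUM(amt) = 1 + 2 + 5 + 10 + 15 + 25 + 20 = 78.

78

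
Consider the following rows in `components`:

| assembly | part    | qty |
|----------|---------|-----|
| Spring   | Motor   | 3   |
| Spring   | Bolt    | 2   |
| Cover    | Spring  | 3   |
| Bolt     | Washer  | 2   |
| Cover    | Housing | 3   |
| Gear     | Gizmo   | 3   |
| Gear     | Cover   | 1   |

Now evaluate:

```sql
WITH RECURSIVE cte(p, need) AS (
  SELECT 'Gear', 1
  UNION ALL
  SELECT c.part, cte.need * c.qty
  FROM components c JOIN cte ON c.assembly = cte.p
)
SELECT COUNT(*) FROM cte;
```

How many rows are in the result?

Base: (Gear, need=1).
Iteration 1: components of {Gear} -> Cover = 1*1 = 1, Gizmo = 1*3 = 3.
Iteration 2: components of {Cover,Gizmo} -> Housing = 1*3 = 3, Spring = 1*3 = 3.
Iteration 3: components of {Housing,Spring} -> Bolt = 3*2 = 6, Motor = 3*3 = 9.
Iteration 4: components of {Bolt,Motor} -> Washer = 6*2 = 12.
Iteration 5: no further components; recursion stops.
Total rows emitted: 8.

8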